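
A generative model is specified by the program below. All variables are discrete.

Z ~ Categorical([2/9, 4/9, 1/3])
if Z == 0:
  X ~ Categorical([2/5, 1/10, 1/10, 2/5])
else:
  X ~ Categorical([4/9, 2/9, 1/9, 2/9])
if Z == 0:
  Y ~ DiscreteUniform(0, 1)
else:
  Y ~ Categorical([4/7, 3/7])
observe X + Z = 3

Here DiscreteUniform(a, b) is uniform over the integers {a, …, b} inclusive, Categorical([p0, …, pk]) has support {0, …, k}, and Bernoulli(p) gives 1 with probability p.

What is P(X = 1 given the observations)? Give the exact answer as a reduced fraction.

Enumerate traces; 6 have nonzero weight after conditioning:
  (Z=0, X=3, Y=0) weight 2/45
  (Z=0, X=3, Y=1) weight 2/45
  (Z=1, X=2, Y=0) weight 16/567
  (Z=1, X=2, Y=1) weight 4/189
  (Z=2, X=1, Y=0) weight 8/189
  (Z=2, X=1, Y=1) weight 2/63
Group by X:
  weight(X=1) = 2/27
  weight(X=2) = 4/81
  weight(X=3) = 4/45
Total weight = 2/27 + 4/81 + 4/45 = 86/405
P(X=1 | obs) = 2/27 / 86/405 = 15/43
P(X=2 | obs) = 4/81 / 86/405 = 10/43
P(X=3 | obs) = 4/45 / 86/405 = 18/43

P(X = 1 | obs) = 15/43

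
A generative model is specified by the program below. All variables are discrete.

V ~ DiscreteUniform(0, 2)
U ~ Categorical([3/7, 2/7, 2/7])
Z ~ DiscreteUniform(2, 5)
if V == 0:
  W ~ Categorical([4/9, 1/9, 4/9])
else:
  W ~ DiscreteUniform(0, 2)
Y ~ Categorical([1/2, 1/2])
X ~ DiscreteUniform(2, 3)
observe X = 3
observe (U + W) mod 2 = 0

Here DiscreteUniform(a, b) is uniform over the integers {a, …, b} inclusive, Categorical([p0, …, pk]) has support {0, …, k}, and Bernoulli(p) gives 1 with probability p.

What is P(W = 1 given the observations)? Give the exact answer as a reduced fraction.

P(W = 1 | obs) = 7/57

Enumerate traces; 120 have nonzero weight after conditioning:
  (V=0, U=0, Z=2, W=0, Y=0, X=3) weight 1/252
  (V=0, U=0, Z=2, W=0, Y=1, X=3) weight 1/252
  (V=0, U=0, Z=2, W=2, Y=0, X=3) weight 1/252
  (V=0, U=0, Z=2, W=2, Y=1, X=3) weight 1/252
  (V=0, U=0, Z=3, W=0, Y=0, X=3) weight 1/252
  (V=0, U=0, Z=3, W=0, Y=1, X=3) weight 1/252
  (V=0, U=0, Z=3, W=2, Y=0, X=3) weight 1/252
  (V=0, U=0, Z=3, W=2, Y=1, X=3) weight 1/252
  (V=0, U=1, Z=2, W=1, Y=0, X=3) weight 1/1512
  … 111 more
Group by W:
  weight(W=0) = 25/189
  weight(W=1) = 1/27
  weight(W=2) = 25/189
Total weight = 25/189 + 1/27 + 25/189 = 19/63
P(W=0 | obs) = 25/189 / 19/63 = 25/57
P(W=1 | obs) = 1/27 / 19/63 = 7/57
P(W=2 | obs) = 25/189 / 19/63 = 25/57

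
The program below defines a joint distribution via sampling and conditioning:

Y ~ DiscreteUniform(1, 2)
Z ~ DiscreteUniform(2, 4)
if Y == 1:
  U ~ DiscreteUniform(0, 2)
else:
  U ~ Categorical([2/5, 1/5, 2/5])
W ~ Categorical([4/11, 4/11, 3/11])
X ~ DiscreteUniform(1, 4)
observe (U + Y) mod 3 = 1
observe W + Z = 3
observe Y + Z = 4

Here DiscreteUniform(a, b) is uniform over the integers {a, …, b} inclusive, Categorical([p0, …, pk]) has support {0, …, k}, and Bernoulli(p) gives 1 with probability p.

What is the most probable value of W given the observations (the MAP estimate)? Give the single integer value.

argmax_v P(W = v | obs) = 1

Enumerate traces; 8 have nonzero weight after conditioning:
  (Y=1, Z=3, U=0, W=0, X=1) weight 1/198
  (Y=1, Z=3, U=0, W=0, X=2) weight 1/198
  (Y=1, Z=3, U=0, W=0, X=3) weight 1/198
  (Y=1, Z=3, U=0, W=0, X=4) weight 1/198
  (Y=2, Z=2, U=2, W=1, X=1) weight 1/165
  (Y=2, Z=2, U=2, W=1, X=2) weight 1/165
  (Y=2, Z=2, U=2, W=1, X=3) weight 1/165
  (Y=2, Z=2, U=2, W=1, X=4) weight 1/165
Group by W:
  weight(W=0) = 2/99
  weight(W=1) = 4/165
Total weight = 2/99 + 4/165 = 2/45
P(W=0 | obs) = 2/99 / 2/45 = 5/11
P(W=1 | obs) = 4/165 / 2/45 = 6/11
argmax = 1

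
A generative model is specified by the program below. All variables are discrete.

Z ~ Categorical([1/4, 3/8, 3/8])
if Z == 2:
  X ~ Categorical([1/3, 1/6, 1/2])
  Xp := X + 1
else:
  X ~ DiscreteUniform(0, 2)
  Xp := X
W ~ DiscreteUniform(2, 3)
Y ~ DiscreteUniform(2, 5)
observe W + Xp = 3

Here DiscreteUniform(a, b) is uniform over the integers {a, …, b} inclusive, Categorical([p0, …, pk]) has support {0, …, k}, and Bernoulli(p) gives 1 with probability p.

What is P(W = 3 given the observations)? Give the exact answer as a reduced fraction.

P(W = 3 | obs) = 5/13

Enumerate traces; 20 have nonzero weight after conditioning:
  (Z=0, X=0, W=3, Y=2) weight 1/96
  (Z=0, X=0, W=3, Y=3) weight 1/96
  (Z=0, X=0, W=3, Y=4) weight 1/96
  (Z=0, X=0, W=3, Y=5) weight 1/96
  (Z=0, X=1, W=2, Y=2) weight 1/96
  (Z=0, X=1, W=2, Y=3) weight 1/96
  (Z=0, X=1, W=2, Y=4) weight 1/96
  (Z=0, X=1, W=2, Y=5) weight 1/96
  … 12 more
Group by W:
  weight(W=2) = 1/6
  weight(W=3) = 5/48
Total weight = 1/6 + 5/48 = 13/48
P(W=2 | obs) = 1/6 / 13/48 = 8/13
P(W=3 | obs) = 5/48 / 13/48 = 5/13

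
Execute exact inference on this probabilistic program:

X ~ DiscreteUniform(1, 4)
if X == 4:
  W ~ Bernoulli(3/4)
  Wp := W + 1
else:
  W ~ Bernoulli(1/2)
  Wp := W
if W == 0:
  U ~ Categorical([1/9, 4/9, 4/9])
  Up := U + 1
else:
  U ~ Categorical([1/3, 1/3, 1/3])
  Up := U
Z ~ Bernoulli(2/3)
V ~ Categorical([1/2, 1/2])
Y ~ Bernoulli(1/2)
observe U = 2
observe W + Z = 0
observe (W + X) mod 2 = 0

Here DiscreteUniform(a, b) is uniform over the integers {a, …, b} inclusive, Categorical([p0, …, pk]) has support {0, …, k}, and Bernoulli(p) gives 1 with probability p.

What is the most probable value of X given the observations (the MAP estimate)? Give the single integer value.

argmax_v P(X = v | obs) = 2

Enumerate traces; 8 have nonzero weight after conditioning:
  (X=2, W=0, U=2, Z=0, V=0, Y=0) weight 1/216
  (X=2, W=0, U=2, Z=0, V=0, Y=1) weight 1/216
  (X=2, W=0, U=2, Z=0, V=1, Y=0) weight 1/216
  (X=2, W=0, U=2, Z=0, V=1, Y=1) weight 1/216
  (X=4, W=0, U=2, Z=0, V=0, Y=0) weight 1/432
  (X=4, W=0, U=2, Z=0, V=0, Y=1) weight 1/432
  (X=4, W=0, U=2, Z=0, V=1, Y=0) weight 1/432
  (X=4, W=0, U=2, Z=0, V=1, Y=1) weight 1/432
Group by X:
  weight(X=2) = 1/54
  weight(X=4) = 1/108
Total weight = 1/54 + 1/108 = 1/36
P(X=2 | obs) = 1/54 / 1/36 = 2/3
P(X=4 | obs) = 1/108 / 1/36 = 1/3
argmax = 2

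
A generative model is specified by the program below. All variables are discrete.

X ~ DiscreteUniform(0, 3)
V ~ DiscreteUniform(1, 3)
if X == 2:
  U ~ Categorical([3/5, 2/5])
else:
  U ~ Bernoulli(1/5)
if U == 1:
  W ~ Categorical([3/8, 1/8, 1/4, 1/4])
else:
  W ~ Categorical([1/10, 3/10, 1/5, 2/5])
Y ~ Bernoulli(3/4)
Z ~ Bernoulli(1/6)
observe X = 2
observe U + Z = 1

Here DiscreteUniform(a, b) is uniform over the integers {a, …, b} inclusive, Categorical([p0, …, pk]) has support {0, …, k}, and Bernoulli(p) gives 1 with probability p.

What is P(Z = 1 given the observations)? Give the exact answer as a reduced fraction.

Enumerate traces; 48 have nonzero weight after conditioning:
  (X=2, V=1, U=0, W=0, Y=0, Z=1) weight 1/4800
  (X=2, V=1, U=0, W=0, Y=1, Z=1) weight 1/1600
  (X=2, V=1, U=0, W=1, Y=0, Z=1) weight 1/1600
  (X=2, V=1, U=0, W=1, Y=1, Z=1) weight 3/1600
  (X=2, V=1, U=0, W=2, Y=0, Z=1) weight 1/2400
  (X=2, V=1, U=0, W=2, Y=1, Z=1) weight 1/800
  (X=2, V=1, U=0, W=3, Y=0, Z=1) weight 1/1200
  (X=2, V=1, U=0, W=3, Y=1, Z=1) weight 1/400
  (X=2, V=1, U=1, W=0, Y=0, Z=0) weight 1/384
  … 39 more
Group by Z:
  weight(Z=0) = 1/12
  weight(Z=1) = 1/40
Total weight = 1/12 + 1/40 = 13/120
P(Z=0 | obs) = 1/12 / 13/120 = 10/13
P(Z=1 | obs) = 1/40 / 13/120 = 3/13

P(Z = 1 | obs) = 3/13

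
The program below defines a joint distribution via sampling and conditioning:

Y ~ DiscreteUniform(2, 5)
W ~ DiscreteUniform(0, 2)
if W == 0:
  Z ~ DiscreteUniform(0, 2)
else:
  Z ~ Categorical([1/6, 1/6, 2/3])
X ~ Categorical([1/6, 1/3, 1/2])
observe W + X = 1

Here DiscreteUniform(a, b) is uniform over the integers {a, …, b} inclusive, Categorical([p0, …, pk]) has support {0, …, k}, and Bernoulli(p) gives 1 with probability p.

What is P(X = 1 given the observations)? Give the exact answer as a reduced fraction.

P(X = 1 | obs) = 2/3

Enumerate traces; 24 have nonzero weight after conditioning:
  (Y=2, W=0, Z=0, X=1) weight 1/108
  (Y=2, W=0, Z=1, X=1) weight 1/108
  (Y=2, W=0, Z=2, X=1) weight 1/108
  (Y=2, W=1, Z=0, X=0) weight 1/432
  (Y=2, W=1, Z=1, X=0) weight 1/432
  (Y=2, W=1, Z=2, X=0) weight 1/108
  (Y=3, W=0, Z=0, X=1) weight 1/108
  (Y=3, W=0, Z=1, X=1) weight 1/108
  … 16 more
Group by X:
  weight(X=0) = 1/18
  weight(X=1) = 1/9
Total weight = 1/18 + 1/9 = 1/6
P(X=0 | obs) = 1/18 / 1/6 = 1/3
P(X=1 | obs) = 1/9 / 1/6 = 2/3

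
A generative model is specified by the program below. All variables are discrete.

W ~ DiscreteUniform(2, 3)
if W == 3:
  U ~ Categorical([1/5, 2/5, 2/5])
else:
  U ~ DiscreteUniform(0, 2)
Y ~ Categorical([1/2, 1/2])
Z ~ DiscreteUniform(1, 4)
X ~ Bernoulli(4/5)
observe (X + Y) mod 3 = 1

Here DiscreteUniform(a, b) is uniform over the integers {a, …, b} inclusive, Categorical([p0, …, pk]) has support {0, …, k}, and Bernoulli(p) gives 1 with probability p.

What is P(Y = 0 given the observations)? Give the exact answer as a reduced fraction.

P(Y = 0 | obs) = 4/5

Enumerate traces; 48 have nonzero weight after conditioning:
  (W=2, U=0, Y=0, Z=1, X=1) weight 1/60
  (W=2, U=0, Y=0, Z=2, X=1) weight 1/60
  (W=2, U=0, Y=0, Z=3, X=1) weight 1/60
  (W=2, U=0, Y=0, Z=4, X=1) weight 1/60
  (W=2, U=0, Y=1, Z=1, X=0) weight 1/240
  (W=2, U=0, Y=1, Z=2, X=0) weight 1/240
  (W=2, U=0, Y=1, Z=3, X=0) weight 1/240
  (W=2, U=0, Y=1, Z=4, X=0) weight 1/240
  … 40 more
Group by Y:
  weight(Y=0) = 2/5
  weight(Y=1) = 1/10
Total weight = 2/5 + 1/10 = 1/2
P(Y=0 | obs) = 2/5 / 1/2 = 4/5
P(Y=1 | obs) = 1/10 / 1/2 = 1/5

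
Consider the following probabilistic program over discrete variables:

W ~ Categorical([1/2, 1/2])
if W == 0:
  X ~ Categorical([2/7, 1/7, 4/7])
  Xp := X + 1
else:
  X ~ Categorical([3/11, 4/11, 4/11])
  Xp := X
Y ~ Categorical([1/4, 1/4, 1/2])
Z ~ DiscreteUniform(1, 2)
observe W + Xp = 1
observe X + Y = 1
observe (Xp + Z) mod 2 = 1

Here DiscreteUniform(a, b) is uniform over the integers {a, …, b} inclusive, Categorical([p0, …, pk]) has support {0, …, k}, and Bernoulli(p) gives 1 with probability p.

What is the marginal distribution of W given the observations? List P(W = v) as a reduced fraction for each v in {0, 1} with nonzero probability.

P(W=0) = 22/43, P(W=1) = 21/43

Enumerate traces; 2 have nonzero weight after conditioning:
  (W=0, X=0, Y=1, Z=2) weight 1/56
  (W=1, X=0, Y=1, Z=1) weight 3/176
Group by W:
  weight(W=0) = 1/56
  weight(W=1) = 3/176
Total weight = 1/56 + 3/176 = 43/1232
P(W=0 | obs) = 1/56 / 43/1232 = 22/43
P(W=1 | obs) = 3/176 / 43/1232 = 21/43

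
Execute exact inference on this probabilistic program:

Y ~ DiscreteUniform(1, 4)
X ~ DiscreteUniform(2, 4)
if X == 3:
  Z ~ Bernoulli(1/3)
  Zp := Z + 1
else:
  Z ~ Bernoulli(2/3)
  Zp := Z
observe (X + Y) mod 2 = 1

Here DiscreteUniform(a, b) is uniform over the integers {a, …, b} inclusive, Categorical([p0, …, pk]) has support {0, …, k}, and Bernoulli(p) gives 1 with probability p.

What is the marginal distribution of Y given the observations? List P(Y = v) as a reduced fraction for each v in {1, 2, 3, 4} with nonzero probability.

P(Y=1) = 1/3, P(Y=2) = 1/6, P(Y=3) = 1/3, P(Y=4) = 1/6

Enumerate traces; 12 have nonzero weight after conditioning:
  (Y=1, X=2, Z=0) weight 1/36
  (Y=1, X=2, Z=1) weight 1/18
  (Y=1, X=4, Z=0) weight 1/36
  (Y=1, X=4, Z=1) weight 1/18
  (Y=2, X=3, Z=0) weight 1/18
  (Y=2, X=3, Z=1) weight 1/36
  (Y=3, X=2, Z=0) weight 1/36
  (Y=3, X=2, Z=1) weight 1/18
  (Y=4, X=3, Z=0) weight 1/18
  … 3 more
Group by Y:
  weight(Y=1) = 1/6
  weight(Y=2) = 1/12
  weight(Y=3) = 1/6
  weight(Y=4) = 1/12
Total weight = 1/6 + 1/12 + 1/6 + 1/12 = 1/2
P(Y=1 | obs) = 1/6 / 1/2 = 1/3
P(Y=2 | obs) = 1/12 / 1/2 = 1/6
P(Y=3 | obs) = 1/6 / 1/2 = 1/3
P(Y=4 | obs) = 1/12 / 1/2 = 1/6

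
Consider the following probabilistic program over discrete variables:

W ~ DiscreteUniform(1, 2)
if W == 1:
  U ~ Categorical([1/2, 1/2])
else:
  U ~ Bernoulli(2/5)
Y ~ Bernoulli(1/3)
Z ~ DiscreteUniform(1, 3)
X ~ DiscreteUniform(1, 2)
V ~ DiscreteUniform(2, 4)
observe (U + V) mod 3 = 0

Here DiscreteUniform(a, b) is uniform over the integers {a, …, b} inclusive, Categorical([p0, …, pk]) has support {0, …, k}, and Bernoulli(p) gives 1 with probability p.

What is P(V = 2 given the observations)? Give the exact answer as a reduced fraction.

P(V = 2 | obs) = 9/20

Enumerate traces; 48 have nonzero weight after conditioning:
  (W=1, U=0, Y=0, Z=1, X=1, V=3) weight 1/108
  (W=1, U=0, Y=0, Z=1, X=2, V=3) weight 1/108
  (W=1, U=0, Y=0, Z=2, X=1, V=3) weight 1/108
  (W=1, U=0, Y=0, Z=2, X=2, V=3) weight 1/108
  (W=1, U=0, Y=0, Z=3, X=1, V=3) weight 1/108
  (W=1, U=0, Y=0, Z=3, X=2, V=3) weight 1/108
  (W=1, U=0, Y=1, Z=1, X=1, V=3) weight 1/216
  (W=1, U=0, Y=1, Z=1, X=2, V=3) weight 1/216
  (W=1, U=1, Y=0, Z=1, X=1, V=2) weight 1/108
  … 39 more
Group by V:
  weight(V=2) = 3/20
  weight(V=3) = 11/60
Total weight = 3/20 + 11/60 = 1/3
P(V=2 | obs) = 3/20 / 1/3 = 9/20
P(V=3 | obs) = 11/60 / 1/3 = 11/20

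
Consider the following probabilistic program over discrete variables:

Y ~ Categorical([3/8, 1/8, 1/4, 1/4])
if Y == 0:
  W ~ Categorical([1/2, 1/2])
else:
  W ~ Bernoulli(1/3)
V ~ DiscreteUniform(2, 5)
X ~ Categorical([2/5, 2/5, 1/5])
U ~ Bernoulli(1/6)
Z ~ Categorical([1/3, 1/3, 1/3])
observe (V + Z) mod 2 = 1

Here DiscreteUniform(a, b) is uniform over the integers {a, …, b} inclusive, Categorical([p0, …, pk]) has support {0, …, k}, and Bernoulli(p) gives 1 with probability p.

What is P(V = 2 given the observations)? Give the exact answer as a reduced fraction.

Enumerate traces; 288 have nonzero weight after conditioning:
  (Y=0, W=0, V=2, X=0, U=0, Z=1) weight 1/192
  (Y=0, W=0, V=2, X=0, U=1, Z=1) weight 1/960
  (Y=0, W=0, V=2, X=1, U=0, Z=1) weight 1/192
  (Y=0, W=0, V=2, X=1, U=1, Z=1) weight 1/960
  (Y=0, W=0, V=2, X=2, U=0, Z=1) weight 1/384
  (Y=0, W=0, V=2, X=2, U=1, Z=1) weight 1/1920
  (Y=0, W=0, V=3, X=0, U=0, Z=0) weight 1/192
  (Y=0, W=0, V=3, X=0, U=0, Z=2) weight 1/192
  (Y=0, W=0, V=4, X=0, U=0, Z=1) weight 1/192
  (Y=0, W=0, V=5, X=0, U=0, Z=0) weight 1/192
  … 278 more
Group by V:
  weight(V=2) = 1/12
  weight(V=3) = 1/6
  weight(V=4) = 1/12
  weight(V=5) = 1/6
Total weight = 1/12 + 1/6 + 1/12 + 1/6 = 1/2
P(V=2 | obs) = 1/12 / 1/2 = 1/6
P(V=3 | obs) = 1/6 / 1/2 = 1/3
P(V=4 | obs) = 1/12 / 1/2 = 1/6
P(V=5 | obs) = 1/6 / 1/2 = 1/3

P(V = 2 | obs) = 1/6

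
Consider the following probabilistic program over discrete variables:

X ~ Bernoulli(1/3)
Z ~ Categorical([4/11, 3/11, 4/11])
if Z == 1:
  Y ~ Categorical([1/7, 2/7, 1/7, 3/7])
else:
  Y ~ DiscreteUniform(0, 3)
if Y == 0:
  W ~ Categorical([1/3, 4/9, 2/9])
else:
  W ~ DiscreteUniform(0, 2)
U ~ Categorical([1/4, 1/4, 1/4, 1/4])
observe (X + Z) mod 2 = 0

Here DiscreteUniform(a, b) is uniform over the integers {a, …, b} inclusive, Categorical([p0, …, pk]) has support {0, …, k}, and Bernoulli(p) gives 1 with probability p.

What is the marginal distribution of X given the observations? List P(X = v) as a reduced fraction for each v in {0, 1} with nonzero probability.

P(X=0) = 16/19, P(X=1) = 3/19

Enumerate traces; 144 have nonzero weight after conditioning:
  (X=0, Z=0, Y=0, W=0, U=0) weight 1/198
  (X=0, Z=0, Y=0, W=0, U=1) weight 1/198
  (X=0, Z=0, Y=0, W=0, U=2) weight 1/198
  (X=0, Z=0, Y=0, W=0, U=3) weight 1/198
  (X=0, Z=0, Y=0, W=1, U=0) weight 2/297
  (X=0, Z=0, Y=0, W=1, U=1) weight 2/297
  (X=0, Z=0, Y=0, W=1, U=2) weight 2/297
  (X=0, Z=0, Y=0, W=1, U=3) weight 2/297
  (X=1, Z=1, Y=0, W=0, U=0) weight 1/924
  … 135 more
Group by X:
  weight(X=0) = 16/33
  weight(X=1) = 1/11
Total weight = 16/33 + 1/11 = 19/33
P(X=0 | obs) = 16/33 / 19/33 = 16/19
P(X=1 | obs) = 1/11 / 19/33 = 3/19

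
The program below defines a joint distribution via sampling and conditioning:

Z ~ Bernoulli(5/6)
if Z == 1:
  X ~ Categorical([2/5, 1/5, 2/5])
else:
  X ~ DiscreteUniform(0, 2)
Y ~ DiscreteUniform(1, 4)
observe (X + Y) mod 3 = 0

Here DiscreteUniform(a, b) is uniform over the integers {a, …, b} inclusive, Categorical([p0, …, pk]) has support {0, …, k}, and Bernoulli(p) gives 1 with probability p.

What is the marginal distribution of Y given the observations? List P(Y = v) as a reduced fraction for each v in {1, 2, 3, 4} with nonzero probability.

Enumerate traces; 8 have nonzero weight after conditioning:
  (Z=0, X=0, Y=3) weight 1/72
  (Z=0, X=1, Y=2) weight 1/72
  (Z=0, X=2, Y=1) weight 1/72
  (Z=0, X=2, Y=4) weight 1/72
  (Z=1, X=0, Y=3) weight 1/12
  (Z=1, X=1, Y=2) weight 1/24
  (Z=1, X=2, Y=1) weight 1/12
  (Z=1, X=2, Y=4) weight 1/12
Group by Y:
  weight(Y=1) = 7/72
  weight(Y=2) = 1/18
  weight(Y=3) = 7/72
  weight(Y=4) = 7/72
Total weight = 7/72 + 1/18 + 7/72 + 7/72 = 25/72
P(Y=1 | obs) = 7/72 / 25/72 = 7/25
P(Y=2 | obs) = 1/18 / 25/72 = 4/25
P(Y=3 | obs) = 7/72 / 25/72 = 7/25
P(Y=4 | obs) = 7/72 / 25/72 = 7/25

P(Y=1) = 7/25, P(Y=2) = 4/25, P(Y=3) = 7/25, P(Y=4) = 7/25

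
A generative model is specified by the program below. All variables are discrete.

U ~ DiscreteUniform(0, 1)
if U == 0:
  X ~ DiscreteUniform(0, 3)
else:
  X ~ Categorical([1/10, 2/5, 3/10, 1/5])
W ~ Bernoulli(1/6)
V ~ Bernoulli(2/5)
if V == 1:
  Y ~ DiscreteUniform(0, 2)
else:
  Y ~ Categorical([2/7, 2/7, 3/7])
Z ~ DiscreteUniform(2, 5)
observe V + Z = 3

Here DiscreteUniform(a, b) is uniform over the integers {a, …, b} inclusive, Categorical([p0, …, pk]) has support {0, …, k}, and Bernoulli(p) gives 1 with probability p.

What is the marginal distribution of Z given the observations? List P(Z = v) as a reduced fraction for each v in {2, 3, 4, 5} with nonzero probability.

Enumerate traces; 96 have nonzero weight after conditioning:
  (U=0, X=0, W=0, V=0, Y=0, Z=3) weight 1/224
  (U=0, X=0, W=0, V=0, Y=1, Z=3) weight 1/224
  (U=0, X=0, W=0, V=0, Y=2, Z=3) weight 3/448
  (U=0, X=0, W=0, V=1, Y=0, Z=2) weight 1/288
  (U=0, X=0, W=0, V=1, Y=1, Z=2) weight 1/288
  (U=0, X=0, W=0, V=1, Y=2, Z=2) weight 1/288
  (U=0, X=0, W=1, V=0, Y=0, Z=3) weight 1/1120
  (U=0, X=0, W=1, V=0, Y=1, Z=3) weight 1/1120
  … 88 more
Group by Z:
  weight(Z=2) = 1/10
  weight(Z=3) = 3/20
Total weight = 1/10 + 3/20 = 1/4
P(Z=2 | obs) = 1/10 / 1/4 = 2/5
P(Z=3 | obs) = 3/20 / 1/4 = 3/5

P(Z=2) = 2/5, P(Z=3) = 3/5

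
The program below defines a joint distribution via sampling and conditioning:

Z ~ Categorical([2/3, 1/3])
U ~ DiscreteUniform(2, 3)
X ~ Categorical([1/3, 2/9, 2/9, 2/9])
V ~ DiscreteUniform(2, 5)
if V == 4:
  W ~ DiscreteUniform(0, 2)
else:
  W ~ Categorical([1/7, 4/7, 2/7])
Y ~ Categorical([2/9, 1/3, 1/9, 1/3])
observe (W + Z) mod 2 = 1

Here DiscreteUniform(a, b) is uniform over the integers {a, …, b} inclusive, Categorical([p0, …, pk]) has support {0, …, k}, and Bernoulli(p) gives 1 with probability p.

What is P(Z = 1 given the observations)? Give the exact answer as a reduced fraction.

Enumerate traces; 384 have nonzero weight after conditioning:
  (Z=0, U=2, X=0, V=2, W=1, Y=0) weight 2/567
  (Z=0, U=2, X=0, V=2, W=1, Y=1) weight 1/189
  (Z=0, U=2, X=0, V=2, W=1, Y=2) weight 1/567
  (Z=0, U=2, X=0, V=2, W=1, Y=3) weight 1/189
  (Z=0, U=2, X=0, V=3, W=1, Y=0) weight 2/567
  (Z=0, U=2, X=0, V=3, W=1, Y=1) weight 1/189
  (Z=0, U=2, X=0, V=3, W=1, Y=2) weight 1/567
  (Z=0, U=2, X=0, V=3, W=1, Y=3) weight 1/189
  (Z=1, U=2, X=0, V=2, W=0, Y=0) weight 1/2268
  … 375 more
Group by Z:
  weight(Z=0) = 43/126
  weight(Z=1) = 41/252
Total weight = 43/126 + 41/252 = 127/252
P(Z=0 | obs) = 43/126 / 127/252 = 86/127
P(Z=1 | obs) = 41/252 / 127/252 = 41/127

P(Z = 1 | obs) = 41/127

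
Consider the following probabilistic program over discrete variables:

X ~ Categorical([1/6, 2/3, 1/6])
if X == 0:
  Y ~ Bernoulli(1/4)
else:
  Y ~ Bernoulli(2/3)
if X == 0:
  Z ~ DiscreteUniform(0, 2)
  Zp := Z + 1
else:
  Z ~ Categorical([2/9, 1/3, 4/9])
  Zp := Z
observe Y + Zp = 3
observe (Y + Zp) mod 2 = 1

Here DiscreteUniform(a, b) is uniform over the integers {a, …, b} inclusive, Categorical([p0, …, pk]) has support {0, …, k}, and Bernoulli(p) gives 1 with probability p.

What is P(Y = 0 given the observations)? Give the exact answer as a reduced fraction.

P(Y = 0 | obs) = 27/196

Enumerate traces; 4 have nonzero weight after conditioning:
  (X=0, Y=0, Z=2) weight 1/24
  (X=0, Y=1, Z=1) weight 1/72
  (X=1, Y=1, Z=2) weight 16/81
  (X=2, Y=1, Z=2) weight 4/81
Group by Y:
  weight(Y=0) = 1/24
  weight(Y=1) = 169/648
Total weight = 1/24 + 169/648 = 49/162
P(Y=0 | obs) = 1/24 / 49/162 = 27/196
P(Y=1 | obs) = 169/648 / 49/162 = 169/196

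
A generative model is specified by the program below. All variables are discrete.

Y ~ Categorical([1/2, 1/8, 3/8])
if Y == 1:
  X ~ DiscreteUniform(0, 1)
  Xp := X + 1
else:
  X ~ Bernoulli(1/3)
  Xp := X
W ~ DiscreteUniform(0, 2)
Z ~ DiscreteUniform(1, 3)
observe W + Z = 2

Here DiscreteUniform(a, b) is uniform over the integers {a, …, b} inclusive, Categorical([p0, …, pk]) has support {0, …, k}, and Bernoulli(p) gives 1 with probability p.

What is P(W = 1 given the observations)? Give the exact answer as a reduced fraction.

Enumerate traces; 12 have nonzero weight after conditioning:
  (Y=0, X=0, W=0, Z=2) weight 1/27
  (Y=0, X=0, W=1, Z=1) weight 1/27
  (Y=0, X=1, W=0, Z=2) weight 1/54
  (Y=0, X=1, W=1, Z=1) weight 1/54
  (Y=1, X=0, W=0, Z=2) weight 1/144
  (Y=1, X=0, W=1, Z=1) weight 1/144
  (Y=1, X=1, W=0, Z=2) weight 1/144
  (Y=1, X=1, W=1, Z=1) weight 1/144
  … 4 more
Group by W:
  weight(W=0) = 1/9
  weight(W=1) = 1/9
Total weight = 1/9 + 1/9 = 2/9
P(W=0 | obs) = 1/9 / 2/9 = 1/2
P(W=1 | obs) = 1/9 / 2/9 = 1/2

P(W = 1 | obs) = 1/2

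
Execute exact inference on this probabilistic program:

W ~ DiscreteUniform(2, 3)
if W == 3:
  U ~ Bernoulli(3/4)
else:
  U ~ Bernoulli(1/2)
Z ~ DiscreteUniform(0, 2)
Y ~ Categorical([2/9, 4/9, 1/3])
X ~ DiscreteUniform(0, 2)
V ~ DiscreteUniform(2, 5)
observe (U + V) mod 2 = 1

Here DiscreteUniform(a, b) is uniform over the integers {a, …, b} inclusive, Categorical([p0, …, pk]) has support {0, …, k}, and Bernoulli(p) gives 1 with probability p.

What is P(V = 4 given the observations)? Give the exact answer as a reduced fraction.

Enumerate traces; 216 have nonzero weight after conditioning:
  (W=2, U=0, Z=0, Y=0, X=0, V=3) weight 1/648
  (W=2, U=0, Z=0, Y=0, X=0, V=5) weight 1/648
  (W=2, U=0, Z=0, Y=0, X=1, V=3) weight 1/648
  (W=2, U=0, Z=0, Y=0, X=1, V=5) weight 1/648
  (W=2, U=0, Z=0, Y=0, X=2, V=3) weight 1/648
  (W=2, U=0, Z=0, Y=0, X=2, V=5) weight 1/648
  (W=2, U=0, Z=0, Y=1, X=0, V=3) weight 1/324
  (W=2, U=0, Z=0, Y=1, X=0, V=5) weight 1/324
  (W=2, U=1, Z=0, Y=0, X=0, V=2) weight 1/648
  (W=2, U=1, Z=0, Y=0, X=0, V=4) weight 1/648
  … 206 more
Group by V:
  weight(V=2) = 5/32
  weight(V=3) = 3/32
  weight(V=4) = 5/32
  weight(V=5) = 3/32
Total weight = 5/32 + 3/32 + 5/32 + 3/32 = 1/2
P(V=2 | obs) = 5/32 / 1/2 = 5/16
P(V=3 | obs) = 3/32 / 1/2 = 3/16
P(V=4 | obs) = 5/32 / 1/2 = 5/16
P(V=5 | obs) = 3/32 / 1/2 = 3/16

P(V = 4 | obs) = 5/16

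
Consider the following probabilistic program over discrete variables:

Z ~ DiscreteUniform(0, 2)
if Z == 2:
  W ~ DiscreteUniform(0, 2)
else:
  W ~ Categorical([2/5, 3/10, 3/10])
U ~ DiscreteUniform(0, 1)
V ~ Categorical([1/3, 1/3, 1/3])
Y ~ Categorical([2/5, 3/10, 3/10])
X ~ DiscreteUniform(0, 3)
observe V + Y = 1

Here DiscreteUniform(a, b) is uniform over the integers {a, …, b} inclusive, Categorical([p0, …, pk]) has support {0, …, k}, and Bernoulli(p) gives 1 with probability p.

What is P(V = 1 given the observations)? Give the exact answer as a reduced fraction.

P(V = 1 | obs) = 4/7

Enumerate traces; 144 have nonzero weight after conditioning:
  (Z=0, W=0, U=0, V=0, Y=1, X=0) weight 1/600
  (Z=0, W=0, U=0, V=0, Y=1, X=1) weight 1/600
  (Z=0, W=0, U=0, V=0, Y=1, X=2) weight 1/600
  (Z=0, W=0, U=0, V=0, Y=1, X=3) weight 1/600
  (Z=0, W=0, U=0, V=1, Y=0, X=0) weight 1/450
  (Z=0, W=0, U=0, V=1, Y=0, X=1) weight 1/450
  (Z=0, W=0, U=0, V=1, Y=0, X=2) weight 1/450
  (Z=0, W=0, U=0, V=1, Y=0, X=3) weight 1/450
  … 136 more
Group by V:
  weight(V=0) = 1/10
  weight(V=1) = 2/15
Total weight = 1/10 + 2/15 = 7/30
P(V=0 | obs) = 1/10 / 7/30 = 3/7
P(V=1 | obs) = 2/15 / 7/30 = 4/7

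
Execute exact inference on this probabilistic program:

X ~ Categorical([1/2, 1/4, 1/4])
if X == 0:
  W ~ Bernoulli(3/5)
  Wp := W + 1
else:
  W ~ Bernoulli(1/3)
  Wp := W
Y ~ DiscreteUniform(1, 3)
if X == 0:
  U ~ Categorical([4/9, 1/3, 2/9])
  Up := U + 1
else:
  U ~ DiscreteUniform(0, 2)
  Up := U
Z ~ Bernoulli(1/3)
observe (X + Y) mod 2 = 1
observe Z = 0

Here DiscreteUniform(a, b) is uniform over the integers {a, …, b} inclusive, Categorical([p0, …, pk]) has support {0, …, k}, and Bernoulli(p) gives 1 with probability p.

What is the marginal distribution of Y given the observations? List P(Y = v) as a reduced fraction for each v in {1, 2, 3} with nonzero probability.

P(Y=1) = 3/7, P(Y=2) = 1/7, P(Y=3) = 3/7

Enumerate traces; 30 have nonzero weight after conditioning:
  (X=0, W=0, Y=1, U=0, Z=0) weight 8/405
  (X=0, W=0, Y=1, U=1, Z=0) weight 2/135
  (X=0, W=0, Y=1, U=2, Z=0) weight 4/405
  (X=0, W=0, Y=3, U=0, Z=0) weight 8/405
  (X=0, W=0, Y=3, U=1, Z=0) weight 2/135
  (X=0, W=0, Y=3, U=2, Z=0) weight 4/405
  (X=0, W=1, Y=1, U=0, Z=0) weight 4/135
  (X=0, W=1, Y=1, U=1, Z=0) weight 1/45
  (X=1, W=0, Y=2, U=0, Z=0) weight 1/81
  … 21 more
Group by Y:
  weight(Y=1) = 1/6
  weight(Y=2) = 1/18
  weight(Y=3) = 1/6
Total weight = 1/6 + 1/18 + 1/6 = 7/18
P(Y=1 | obs) = 1/6 / 7/18 = 3/7
P(Y=2 | obs) = 1/18 / 7/18 = 1/7
P(Y=3 | obs) = 1/6 / 7/18 = 3/7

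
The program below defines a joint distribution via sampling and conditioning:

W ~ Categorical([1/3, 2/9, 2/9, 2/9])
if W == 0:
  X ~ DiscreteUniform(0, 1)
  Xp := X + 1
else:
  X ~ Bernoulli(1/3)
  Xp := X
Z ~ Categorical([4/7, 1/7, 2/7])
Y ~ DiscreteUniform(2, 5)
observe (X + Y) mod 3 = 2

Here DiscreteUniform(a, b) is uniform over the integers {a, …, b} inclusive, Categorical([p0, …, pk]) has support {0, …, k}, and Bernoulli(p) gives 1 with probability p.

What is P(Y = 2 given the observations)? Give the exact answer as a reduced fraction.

Enumerate traces; 36 have nonzero weight after conditioning:
  (W=0, X=0, Z=0, Y=2) weight 1/42
  (W=0, X=0, Z=0, Y=5) weight 1/42
  (W=0, X=0, Z=1, Y=2) weight 1/168
  (W=0, X=0, Z=1, Y=5) weight 1/168
  (W=0, X=0, Z=2, Y=2) weight 1/84
  (W=0, X=0, Z=2, Y=5) weight 1/84
  (W=0, X=1, Z=0, Y=4) weight 1/42
  (W=0, X=1, Z=1, Y=4) weight 1/168
  … 28 more
Group by Y:
  weight(Y=2) = 11/72
  weight(Y=4) = 7/72
  weight(Y=5) = 11/72
Total weight = 11/72 + 7/72 + 11/72 = 29/72
P(Y=2 | obs) = 11/72 / 29/72 = 11/29
P(Y=4 | obs) = 7/72 / 29/72 = 7/29
P(Y=5 | obs) = 11/72 / 29/72 = 11/29

P(Y = 2 | obs) = 11/29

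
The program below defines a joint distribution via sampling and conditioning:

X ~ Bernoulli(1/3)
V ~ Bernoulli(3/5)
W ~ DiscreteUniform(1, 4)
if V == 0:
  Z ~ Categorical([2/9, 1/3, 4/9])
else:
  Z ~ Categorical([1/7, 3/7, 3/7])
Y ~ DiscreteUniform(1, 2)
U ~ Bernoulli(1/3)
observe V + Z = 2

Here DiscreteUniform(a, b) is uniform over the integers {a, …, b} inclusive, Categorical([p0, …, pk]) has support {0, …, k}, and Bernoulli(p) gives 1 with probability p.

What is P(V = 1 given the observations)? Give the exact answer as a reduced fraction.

Enumerate traces; 64 have nonzero weight after conditioning:
  (X=0, V=0, W=1, Z=2, Y=1, U=0) weight 4/405
  (X=0, V=0, W=1, Z=2, Y=1, U=1) weight 2/405
  (X=0, V=0, W=1, Z=2, Y=2, U=0) weight 4/405
  (X=0, V=0, W=1, Z=2, Y=2, U=1) weight 2/405
  (X=0, V=0, W=2, Z=2, Y=1, U=0) weight 4/405
  (X=0, V=0, W=2, Z=2, Y=1, U=1) weight 2/405
  (X=0, V=0, W=2, Z=2, Y=2, U=0) weight 4/405
  (X=0, V=0, W=2, Z=2, Y=2, U=1) weight 2/405
  (X=0, V=1, W=1, Z=1, Y=1, U=0) weight 1/70
  … 55 more
Group by V:
  weight(V=0) = 8/45
  weight(V=1) = 9/35
Total weight = 8/45 + 9/35 = 137/315
P(V=0 | obs) = 8/45 / 137/315 = 56/137
P(V=1 | obs) = 9/35 / 137/315 = 81/137

P(V = 1 | obs) = 81/137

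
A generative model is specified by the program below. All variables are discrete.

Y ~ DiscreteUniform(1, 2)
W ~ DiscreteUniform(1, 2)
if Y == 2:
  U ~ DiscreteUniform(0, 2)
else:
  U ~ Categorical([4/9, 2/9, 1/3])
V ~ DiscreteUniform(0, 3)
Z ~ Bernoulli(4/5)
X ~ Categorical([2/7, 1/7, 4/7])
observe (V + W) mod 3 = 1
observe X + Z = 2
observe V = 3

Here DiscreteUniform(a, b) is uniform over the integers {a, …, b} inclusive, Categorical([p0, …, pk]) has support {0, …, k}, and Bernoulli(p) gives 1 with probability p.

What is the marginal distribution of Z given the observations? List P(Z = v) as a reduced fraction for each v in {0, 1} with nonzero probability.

P(Z=0) = 1/2, P(Z=1) = 1/2

Enumerate traces; 12 have nonzero weight after conditioning:
  (Y=1, W=1, U=0, V=3, Z=0, X=2) weight 1/315
  (Y=1, W=1, U=0, V=3, Z=1, X=1) weight 1/315
  (Y=1, W=1, U=1, V=3, Z=0, X=2) weight 1/630
  (Y=1, W=1, U=1, V=3, Z=1, X=1) weight 1/630
  (Y=1, W=1, U=2, V=3, Z=0, X=2) weight 1/420
  (Y=1, W=1, U=2, V=3, Z=1, X=1) weight 1/420
  (Y=2, W=1, U=0, V=3, Z=0, X=2) weight 1/420
  (Y=2, W=1, U=0, V=3, Z=1, X=1) weight 1/420
  … 4 more
Group by Z:
  weight(Z=0) = 1/70
  weight(Z=1) = 1/70
Total weight = 1/70 + 1/70 = 1/35
P(Z=0 | obs) = 1/70 / 1/35 = 1/2
P(Z=1 | obs) = 1/70 / 1/35 = 1/2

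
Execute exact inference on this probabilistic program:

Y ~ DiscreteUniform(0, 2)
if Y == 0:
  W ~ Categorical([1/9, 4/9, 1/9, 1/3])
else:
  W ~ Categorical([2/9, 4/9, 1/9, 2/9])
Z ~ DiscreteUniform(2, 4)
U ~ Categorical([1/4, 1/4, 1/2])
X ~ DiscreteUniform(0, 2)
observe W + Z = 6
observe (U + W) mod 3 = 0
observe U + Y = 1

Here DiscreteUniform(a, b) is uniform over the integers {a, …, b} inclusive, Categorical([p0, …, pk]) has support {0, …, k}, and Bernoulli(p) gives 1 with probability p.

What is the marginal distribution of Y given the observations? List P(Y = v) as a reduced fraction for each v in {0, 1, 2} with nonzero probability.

Enumerate traces; 6 have nonzero weight after conditioning:
  (Y=0, W=2, Z=4, U=1, X=0) weight 1/972
  (Y=0, W=2, Z=4, U=1, X=1) weight 1/972
  (Y=0, W=2, Z=4, U=1, X=2) weight 1/972
  (Y=1, W=3, Z=3, U=0, X=0) weight 1/486
  (Y=1, W=3, Z=3, U=0, X=1) weight 1/486
  (Y=1, W=3, Z=3, U=0, X=2) weight 1/486
Group by Y:
  weight(Y=0) = 1/324
  weight(Y=1) = 1/162
Total weight = 1/324 + 1/162 = 1/108
P(Y=0 | obs) = 1/324 / 1/108 = 1/3
P(Y=1 | obs) = 1/162 / 1/108 = 2/3

P(Y=0) = 1/3, P(Y=1) = 2/3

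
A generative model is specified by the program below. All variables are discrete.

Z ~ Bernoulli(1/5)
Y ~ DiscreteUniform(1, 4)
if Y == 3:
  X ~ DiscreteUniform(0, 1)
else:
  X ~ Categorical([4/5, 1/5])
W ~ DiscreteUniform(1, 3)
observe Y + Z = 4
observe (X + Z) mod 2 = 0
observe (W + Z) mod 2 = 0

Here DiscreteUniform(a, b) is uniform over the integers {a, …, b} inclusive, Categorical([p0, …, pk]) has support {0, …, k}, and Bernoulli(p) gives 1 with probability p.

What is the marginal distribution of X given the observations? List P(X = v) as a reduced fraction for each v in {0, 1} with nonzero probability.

Enumerate traces; 3 have nonzero weight after conditioning:
  (Z=0, Y=4, X=0, W=2) weight 4/75
  (Z=1, Y=3, X=1, W=1) weight 1/120
  (Z=1, Y=3, X=1, W=3) weight 1/120
Group by X:
  weight(X=0) = 4/75
  weight(X=1) = 1/60
Total weight = 4/75 + 1/60 = 7/100
P(X=0 | obs) = 4/75 / 7/100 = 16/21
P(X=1 | obs) = 1/60 / 7/100 = 5/21

P(X=0) = 16/21, P(X=1) = 5/21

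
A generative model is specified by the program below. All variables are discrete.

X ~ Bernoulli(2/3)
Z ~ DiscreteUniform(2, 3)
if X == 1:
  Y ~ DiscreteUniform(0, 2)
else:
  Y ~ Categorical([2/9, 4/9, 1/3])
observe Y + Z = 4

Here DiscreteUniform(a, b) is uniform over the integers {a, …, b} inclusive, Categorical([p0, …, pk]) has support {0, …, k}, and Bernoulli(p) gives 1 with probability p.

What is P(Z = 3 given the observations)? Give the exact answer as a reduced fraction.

Enumerate traces; 4 have nonzero weight after conditioning:
  (X=0, Z=2, Y=2) weight 1/18
  (X=0, Z=3, Y=1) weight 2/27
  (X=1, Z=2, Y=2) weight 1/9
  (X=1, Z=3, Y=1) weight 1/9
Group by Z:
  weight(Z=2) = 1/6
  weight(Z=3) = 5/27
Total weight = 1/6 + 5/27 = 19/54
P(Z=2 | obs) = 1/6 / 19/54 = 9/19
P(Z=3 | obs) = 5/27 / 19/54 = 10/19

P(Z = 3 | obs) = 10/19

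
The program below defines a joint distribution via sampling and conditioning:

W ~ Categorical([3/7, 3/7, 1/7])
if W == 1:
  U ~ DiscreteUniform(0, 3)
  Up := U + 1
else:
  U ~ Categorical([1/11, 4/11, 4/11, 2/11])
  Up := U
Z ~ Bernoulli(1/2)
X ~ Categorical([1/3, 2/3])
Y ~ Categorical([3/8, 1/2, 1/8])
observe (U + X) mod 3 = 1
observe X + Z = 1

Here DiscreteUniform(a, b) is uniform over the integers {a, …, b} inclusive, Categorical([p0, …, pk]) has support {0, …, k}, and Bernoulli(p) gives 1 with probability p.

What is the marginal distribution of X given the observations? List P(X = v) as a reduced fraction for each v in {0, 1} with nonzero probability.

P(X=0) = 97/325, P(X=1) = 228/325

Enumerate traces; 27 have nonzero weight after conditioning:
  (W=0, U=0, Z=0, X=1, Y=0) weight 3/616
  (W=0, U=0, Z=0, X=1, Y=1) weight 1/154
  (W=0, U=0, Z=0, X=1, Y=2) weight 1/616
  (W=0, U=1, Z=1, X=0, Y=0) weight 3/308
  (W=0, U=1, Z=1, X=0, Y=1) weight 1/77
  (W=0, U=1, Z=1, X=0, Y=2) weight 1/308
  (W=0, U=3, Z=0, X=1, Y=0) weight 3/308
  (W=0, U=3, Z=0, X=1, Y=1) weight 1/77
  … 19 more
Group by X:
  weight(X=0) = 97/1848
  weight(X=1) = 19/154
Total weight = 97/1848 + 19/154 = 325/1848
P(X=0 | obs) = 97/1848 / 325/1848 = 97/325
P(X=1 | obs) = 19/154 / 325/1848 = 228/325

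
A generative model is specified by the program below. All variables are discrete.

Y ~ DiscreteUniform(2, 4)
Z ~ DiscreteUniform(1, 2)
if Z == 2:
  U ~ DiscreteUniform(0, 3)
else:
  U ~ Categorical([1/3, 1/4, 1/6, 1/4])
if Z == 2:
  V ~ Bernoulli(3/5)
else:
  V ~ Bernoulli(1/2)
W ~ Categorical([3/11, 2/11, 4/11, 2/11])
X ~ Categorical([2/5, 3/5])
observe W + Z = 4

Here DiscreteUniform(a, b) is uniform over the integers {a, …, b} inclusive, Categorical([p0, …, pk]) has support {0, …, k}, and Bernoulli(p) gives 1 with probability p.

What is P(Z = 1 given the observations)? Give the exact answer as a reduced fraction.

P(Z = 1 | obs) = 1/3

Enumerate traces; 96 have nonzero weight after conditioning:
  (Y=2, Z=1, U=0, V=0, W=3, X=0) weight 1/495
  (Y=2, Z=1, U=0, V=0, W=3, X=1) weight 1/330
  (Y=2, Z=1, U=0, V=1, W=3, X=0) weight 1/495
  (Y=2, Z=1, U=0, V=1, W=3, X=1) weight 1/330
  (Y=2, Z=1, U=1, V=0, W=3, X=0) weight 1/660
  (Y=2, Z=1, U=1, V=0, W=3, X=1) weight 1/440
  (Y=2, Z=1, U=1, V=1, W=3, X=0) weight 1/660
  (Y=2, Z=1, U=1, V=1, W=3, X=1) weight 1/440
  (Y=2, Z=2, U=0, V=0, W=2, X=0) weight 2/825
  … 87 more
Group by Z:
  weight(Z=1) = 1/11
  weight(Z=2) = 2/11
Total weight = 1/11 + 2/11 = 3/11
P(Z=1 | obs) = 1/11 / 3/11 = 1/3
P(Z=2 | obs) = 2/11 / 3/11 = 2/3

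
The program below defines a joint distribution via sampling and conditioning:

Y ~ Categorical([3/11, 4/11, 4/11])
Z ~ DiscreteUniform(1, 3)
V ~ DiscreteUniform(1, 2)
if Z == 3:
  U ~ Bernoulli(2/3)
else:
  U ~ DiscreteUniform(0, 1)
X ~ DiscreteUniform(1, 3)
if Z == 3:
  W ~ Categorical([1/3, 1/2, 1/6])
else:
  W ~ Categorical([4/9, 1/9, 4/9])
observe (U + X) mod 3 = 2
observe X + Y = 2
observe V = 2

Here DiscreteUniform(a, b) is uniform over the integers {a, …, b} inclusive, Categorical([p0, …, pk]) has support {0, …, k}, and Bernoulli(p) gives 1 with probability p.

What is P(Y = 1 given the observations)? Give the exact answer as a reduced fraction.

P(Y = 1 | obs) = 5/8

Enumerate traces; 18 have nonzero weight after conditioning:
  (Y=0, Z=1, V=2, U=0, X=2, W=0) weight 1/297
  (Y=0, Z=1, V=2, U=0, X=2, W=1) weight 1/1188
  (Y=0, Z=1, V=2, U=0, X=2, W=2) weight 1/297
  (Y=0, Z=2, V=2, U=0, X=2, W=0) weight 1/297
  (Y=0, Z=2, V=2, U=0, X=2, W=1) weight 1/1188
  (Y=0, Z=2, V=2, U=0, X=2, W=2) weight 1/297
  (Y=0, Z=3, V=2, U=0, X=2, W=0) weight 1/594
  (Y=0, Z=3, V=2, U=0, X=2, W=1) weight 1/396
  (Y=1, Z=1, V=2, U=1, X=1, W=0) weight 4/891
  … 9 more
Group by Y:
  weight(Y=0) = 2/99
  weight(Y=1) = 10/297
Total weight = 2/99 + 10/297 = 16/297
P(Y=0 | obs) = 2/99 / 16/297 = 3/8
P(Y=1 | obs) = 10/297 / 16/297 = 5/8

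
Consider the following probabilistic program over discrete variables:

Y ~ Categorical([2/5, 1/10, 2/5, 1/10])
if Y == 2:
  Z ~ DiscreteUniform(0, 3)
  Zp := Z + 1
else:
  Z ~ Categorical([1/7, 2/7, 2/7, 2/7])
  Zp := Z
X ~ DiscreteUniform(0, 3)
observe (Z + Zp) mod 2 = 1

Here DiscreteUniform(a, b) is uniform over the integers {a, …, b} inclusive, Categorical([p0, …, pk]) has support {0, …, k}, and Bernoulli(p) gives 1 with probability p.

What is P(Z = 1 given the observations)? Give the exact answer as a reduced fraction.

P(Z = 1 | obs) = 1/4

Enumerate traces; 16 have nonzero weight after conditioning:
  (Y=2, Z=0, X=0) weight 1/40
  (Y=2, Z=0, X=1) weight 1/40
  (Y=2, Z=0, X=2) weight 1/40
  (Y=2, Z=0, X=3) weight 1/40
  (Y=2, Z=1, X=0) weight 1/40
  (Y=2, Z=1, X=1) weight 1/40
  (Y=2, Z=1, X=2) weight 1/40
  (Y=2, Z=1, X=3) weight 1/40
  (Y=2, Z=2, X=0) weight 1/40
  (Y=2, Z=3, X=0) weight 1/40
  … 6 more
Group by Z:
  weight(Z=0) = 1/10
  weight(Z=1) = 1/10
  weight(Z=2) = 1/10
  weight(Z=3) = 1/10
Total weight = 1/10 + 1/10 + 1/10 + 1/10 = 2/5
P(Z=0 | obs) = 1/10 / 2/5 = 1/4
P(Z=1 | obs) = 1/10 / 2/5 = 1/4
P(Z=2 | obs) = 1/10 / 2/5 = 1/4
P(Z=3 | obs) = 1/10 / 2/5 = 1/4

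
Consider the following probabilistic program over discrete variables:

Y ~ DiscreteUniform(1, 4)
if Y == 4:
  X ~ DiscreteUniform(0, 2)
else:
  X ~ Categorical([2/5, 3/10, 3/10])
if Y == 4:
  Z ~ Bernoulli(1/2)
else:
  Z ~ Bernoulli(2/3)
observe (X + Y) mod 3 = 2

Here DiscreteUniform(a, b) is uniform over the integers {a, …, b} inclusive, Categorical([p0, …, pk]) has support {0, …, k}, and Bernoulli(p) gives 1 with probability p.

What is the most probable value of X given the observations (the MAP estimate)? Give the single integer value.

Enumerate traces; 8 have nonzero weight after conditioning:
  (Y=1, X=1, Z=0) weight 1/40
  (Y=1, X=1, Z=1) weight 1/20
  (Y=2, X=0, Z=0) weight 1/30
  (Y=2, X=0, Z=1) weight 1/15
  (Y=3, X=2, Z=0) weight 1/40
  (Y=3, X=2, Z=1) weight 1/20
  (Y=4, X=1, Z=0) weight 1/24
  (Y=4, X=1, Z=1) weight 1/24
Group by X:
  weight(X=0) = 1/10
  weight(X=1) = 19/120
  weight(X=2) = 3/40
Total weight = 1/10 + 19/120 + 3/40 = 1/3
P(X=0 | obs) = 1/10 / 1/3 = 3/10
P(X=1 | obs) = 19/120 / 1/3 = 19/40
P(X=2 | obs) = 3/40 / 1/3 = 9/40
argmax = 1

argmax_v P(X = v | obs) = 1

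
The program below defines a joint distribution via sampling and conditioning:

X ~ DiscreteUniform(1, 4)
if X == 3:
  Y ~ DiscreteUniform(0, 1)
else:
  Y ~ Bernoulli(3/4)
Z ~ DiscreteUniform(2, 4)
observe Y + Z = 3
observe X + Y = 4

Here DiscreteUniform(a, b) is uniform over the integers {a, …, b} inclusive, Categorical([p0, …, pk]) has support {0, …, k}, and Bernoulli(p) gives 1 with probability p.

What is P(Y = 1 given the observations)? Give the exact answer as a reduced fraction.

P(Y = 1 | obs) = 2/3

Enumerate traces; 2 have nonzero weight after conditioning:
  (X=3, Y=1, Z=2) weight 1/24
  (X=4, Y=0, Z=3) weight 1/48
Group by Y:
  weight(Y=0) = 1/48
  weight(Y=1) = 1/24
Total weight = 1/48 + 1/24 = 1/16
P(Y=0 | obs) = 1/48 / 1/16 = 1/3
P(Y=1 | obs) = 1/24 / 1/16 = 2/3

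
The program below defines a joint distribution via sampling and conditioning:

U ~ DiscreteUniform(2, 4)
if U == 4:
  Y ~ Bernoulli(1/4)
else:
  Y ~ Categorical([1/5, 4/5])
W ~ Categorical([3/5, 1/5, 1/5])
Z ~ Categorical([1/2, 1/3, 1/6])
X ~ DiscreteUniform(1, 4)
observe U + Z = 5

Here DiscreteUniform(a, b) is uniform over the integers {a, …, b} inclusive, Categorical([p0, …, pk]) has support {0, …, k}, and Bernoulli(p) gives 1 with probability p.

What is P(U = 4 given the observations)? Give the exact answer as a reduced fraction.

P(U = 4 | obs) = 2/3

Enumerate traces; 48 have nonzero weight after conditioning:
  (U=3, Y=0, W=0, Z=2, X=1) weight 1/600
  (U=3, Y=0, W=0, Z=2, X=2) weight 1/600
  (U=3, Y=0, W=0, Z=2, X=3) weight 1/600
  (U=3, Y=0, W=0, Z=2, X=4) weight 1/600
  (U=3, Y=0, W=1, Z=2, X=1) weight 1/1800
  (U=3, Y=0, W=1, Z=2, X=2) weight 1/1800
  (U=3, Y=0, W=1, Z=2, X=3) weight 1/1800
  (U=3, Y=0, W=1, Z=2, X=4) weight 1/1800
  (U=4, Y=0, W=0, Z=1, X=1) weight 1/80
  … 39 more
Group by U:
  weight(U=3) = 1/18
  weight(U=4) = 1/9
Total weight = 1/18 + 1/9 = 1/6
P(U=3 | obs) = 1/18 / 1/6 = 1/3
P(U=4 | obs) = 1/9 / 1/6 = 2/3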